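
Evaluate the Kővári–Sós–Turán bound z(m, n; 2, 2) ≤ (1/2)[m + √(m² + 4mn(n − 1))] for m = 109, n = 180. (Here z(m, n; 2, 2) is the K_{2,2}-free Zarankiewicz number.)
z(109, 180; 2, 2) ≤ (1/2)[109 + √(109² + 4·109·180·179)] = (1/2)[109 + √14059801] = 1929.3201

Kővári–Sós–Turán: let r_1, ..., r_109 be the row sums and z = Σ r_i the total number of 1s. Each pair of columns can share at most one row with both entries 1 (else a 2×2 all-ones block appears), so Σ_i C(r_i, 2) ≤ C(180, 2) = 16110. By convexity Σ_i C(r_i, 2) ≥ 109·C(z/109, 2) = z(z − 109)/(2·109), giving z² − 109z − 109·180·179 ≤ 0 and hence z ≤ (1/2)[109 + √(11881 + 4·3511980)] = (1/2)[109 + √14059801] ≈ (1/2)(109 + 3749.6401) = 1929.3201.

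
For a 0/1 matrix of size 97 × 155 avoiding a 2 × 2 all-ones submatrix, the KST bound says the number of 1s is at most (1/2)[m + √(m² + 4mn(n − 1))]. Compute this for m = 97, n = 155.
z(97, 155; 2, 2) ≤ (1/2)[97 + √(97² + 4·97·155·154)] = (1/2)[97 + √9270969] = 1570.9133

Kővári–Sós–Turán: let r_1, ..., r_97 be the row sums and z = Σ r_i the total number of 1s. Each pair of columns can share at most one row with both entries 1 (else a 2×2 all-ones block appears), so Σ_i C(r_i, 2) ≤ C(155, 2) = 11935. By convexity Σ_i C(r_i, 2) ≥ 97·C(z/97, 2) = z(z − 97)/(2·97), giving z² − 97z − 97·155·154 ≤ 0 and hence z ≤ (1/2)[97 + √(9409 + 4·2315390)] = (1/2)[97 + √9270969] ≈ (1/2)(97 + 3044.8266) = 1570.9133.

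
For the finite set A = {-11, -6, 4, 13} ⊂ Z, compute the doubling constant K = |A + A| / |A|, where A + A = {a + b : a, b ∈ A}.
K = |A + A| / |A| = 10/4 = 5/2

Enumerate A + A = {a + b : a, b ∈ A}. With |A| = 4, there are |A|^2 = 16 ordered sum pairs; collecting distinct values, A + A = {-22, -17, -12, -7, -2, 2, 7, 8, 17, 26}, so |A + A| = 10. Thus K = 10/4 = 5/2. For comparison, the minimum possible |A + A| over all 4-element sets is 2·4 − 1 = 7 (so min K = 7/4), attained only by arithmetic progressions.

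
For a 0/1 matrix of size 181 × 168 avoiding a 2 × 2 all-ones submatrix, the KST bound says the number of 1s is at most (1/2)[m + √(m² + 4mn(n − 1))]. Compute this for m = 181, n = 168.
z(181, 168; 2, 2) ≤ (1/2)[181 + √(181² + 4·181·168·167)] = (1/2)[181 + √20345305] = 2345.7885

Kővári–Sós–Turán: let r_1, ..., r_181 be the row sums and z = Σ r_i the total number of 1s. Each pair of columns can share at most one row with both entries 1 (else a 2×2 all-ones block appears), so Σ_i C(r_i, 2) ≤ C(168, 2) = 14028. By convexity Σ_i C(r_i, 2) ≥ 181·C(z/181, 2) = z(z − 181)/(2·181), giving z² − 181z − 181·168·167 ≤ 0 and hence z ≤ (1/2)[181 + √(32761 + 4·5078136)] = (1/2)[181 + √20345305] ≈ (1/2)(181 + 4510.577) = 2345.7885.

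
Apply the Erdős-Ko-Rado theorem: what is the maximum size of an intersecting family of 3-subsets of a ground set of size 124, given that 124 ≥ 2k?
max |F| = C(123, 2) = 7503

The Erdős-Ko-Rado theorem states: for n ≥ 2k, an intersecting family of k-subsets of an n-element set has size at most C(n − 1, k − 1), with equality for 'star' families {A ⊆ [n] : |A| = k, i ∈ A} (fix an element i). For n = 124, k = 3: C(123, 2) = 7503.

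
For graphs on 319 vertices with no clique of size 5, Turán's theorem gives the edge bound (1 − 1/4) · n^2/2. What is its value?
Turán density bound = (3/4) · 319^2/2 = 305283/8 ≈ 38160.375

Turán's theorem: ex(n, K_{r+1}) is achieved by the complete r-partite Turán graph T(n, r) with parts as balanced as possible, and is at most (1 − 1/r) · n^2/2. For r = 4, n = 319: the density bound is (3/4) · 101761/2 = 305283/8 ≈ 38160.375. The integer-valued extremum is e(T(319, 4)) = 38160, which is strictly less than the density bound 305283/8 since 4 ∤ 319 (the parts of T(319, 4) cannot all be equal).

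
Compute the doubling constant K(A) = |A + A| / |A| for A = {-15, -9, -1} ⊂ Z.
K = |A + A| / |A| = 6/3 = 2

Enumerate A + A = {a + b : a, b ∈ A}. With |A| = 3, there are |A|^2 = 9 ordered sum pairs; collecting distinct values, A + A = {-30, -24, -18, -16, -10, -2}, so |A + A| = 6. Thus K = 6/3 = 2. For comparison, the minimum possible |A + A| over all 3-element sets is 2·3 − 1 = 5 (so min K = 5/3), attained only by arithmetic progressions.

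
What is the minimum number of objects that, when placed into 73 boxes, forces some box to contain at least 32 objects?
n = (32 − 1)·73 + 1 = 2264

By the generalised pigeonhole principle, to guarantee some box contains ≥ r objects we need more than (r − 1) · k objects total. Threshold: n = (r − 1) · k + 1. With r = 32 and k = 73: n = 31 · 73 + 1 = 2263 + 1 = 2264. For n = 2263 = 31 · 73, we can put exactly 31 objects in every box, avoiding 32 in any single one — so 2264 is tight.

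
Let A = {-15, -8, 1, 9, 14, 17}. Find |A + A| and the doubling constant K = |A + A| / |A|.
K = |A + A| / |A| = 19/6

Enumerate A + A = {a + b : a, b ∈ A}. With |A| = 6, there are |A|^2 = 36 ordered sum pairs; collecting distinct values, A + A = {-30, -23, -16, -14, -7, -6, -1, 1, 2, 6, 9, 10, 15, 18, 23, 26, 28, 31, 34}, so |A + A| = 19. Thus K = 19/6. For comparison, the minimum possible |A + A| over all 6-element sets is 2·6 − 1 = 11 (so min K = 11/6), attained only by arithmetic progressions.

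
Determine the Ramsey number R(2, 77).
R(2, 77) = 77

R(2, k) = k for all k ≥ 2: in a 2-colouring of K_k, either some edge is red (a red K_2) or all edges are blue (a blue K_k). And K_{76} coloured all-blue has no blue K_77, so R(2, 77) > 76. Hence R(2, 77) = 77.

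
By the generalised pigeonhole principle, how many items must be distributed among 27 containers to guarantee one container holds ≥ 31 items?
n = (31 − 1)·27 + 1 = 811

By the generalised pigeonhole principle, to guarantee some box contains ≥ r objects we need more than (r − 1) · k objects total. Threshold: n = (r − 1) · k + 1. With r = 31 and k = 27: n = 30 · 27 + 1 = 810 + 1 = 811. For n = 810 = 30 · 27, we can put exactly 30 objects in every box, avoiding 31 in any single one — so 811 is tight.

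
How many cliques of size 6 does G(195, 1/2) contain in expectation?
E[# K_6] = C(195, 6) · (1/2)^C(6, 2) = 70656049360 / 2^15 = 4416003085/2048 ≈ 2156251.506348

For each 6-subset S of vertices (there are C(195, 6) = 70656049360 such S), let X_S = 1 if S induces a K_6 (all C(6, 2) = 15 edges present). Then P(X_S = 1) = (1/2)^15 = 1/32768. By linearity of expectation, E[# K_6] = C(195, 6) · (1/2)^15 = 70656049360 / 32768 = 4416003085/2048 ≈ 2156251.506348.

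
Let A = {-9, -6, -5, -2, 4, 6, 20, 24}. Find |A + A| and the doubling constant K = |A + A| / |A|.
K = |A + A| / |A| = 33/8

Enumerate A + A = {a + b : a, b ∈ A}. With |A| = 8, there are |A|^2 = 64 ordered sum pairs; collecting distinct values, A + A = {-18, -15, -14, -12, -11, -10, -8, -7, -5, -4, -3, -2, -1, 0, 1, 2, 4, 8, 10, 11, 12, 14, 15, 18, 19, 22, 24, 26, 28, 30, 40, 44, 48}, so |A + A| = 33. Thus K = 33/8. For comparison, the minimum possible |A + A| over all 8-element sets is 2·8 − 1 = 15 (so min K = 15/8), attained only by arithmetic progressions.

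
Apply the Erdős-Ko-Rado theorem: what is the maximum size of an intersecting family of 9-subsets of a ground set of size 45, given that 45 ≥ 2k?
max |F| = C(44, 8) = 177232627

The Erdős-Ko-Rado theorem states: for n ≥ 2k, an intersecting family of k-subsets of an n-element set has size at most C(n − 1, k − 1), with equality for 'star' families {A ⊆ [n] : |A| = k, i ∈ A} (fix an element i). For n = 45, k = 9: C(44, 8) = 177232627.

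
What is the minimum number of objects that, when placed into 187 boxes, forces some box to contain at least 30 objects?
n = (30 − 1)·187 + 1 = 5424

By the generalised pigeonhole principle, to guarantee some box contains ≥ r objects we need more than (r − 1) · k objects total. Threshold: n = (r − 1) · k + 1. With r = 30 and k = 187: n = 29 · 187 + 1 = 5423 + 1 = 5424. For n = 5423 = 29 · 187, we can put exactly 29 objects in every box, avoiding 30 in any single one — so 5424 is tight.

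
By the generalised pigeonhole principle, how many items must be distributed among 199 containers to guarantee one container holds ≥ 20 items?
n = (20 − 1)·199 + 1 = 3782

By the generalised pigeonhole principle, to guarantee some box contains ≥ r objects we need more than (r − 1) · k objects total. Threshold: n = (r − 1) · k + 1. With r = 20 and k = 199: n = 19 · 199 + 1 = 3781 + 1 = 3782. For n = 3781 = 19 · 199, we can put exactly 19 objects in every box, avoiding 20 in any single one — so 3782 is tight.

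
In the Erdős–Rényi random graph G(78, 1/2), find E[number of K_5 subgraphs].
E[# K_5] = C(78, 5) · (1/2)^C(5, 2) = 21111090 / 2^10 = 10555545/512 ≈ 20616.298828

For each 5-subset S of vertices (there are C(78, 5) = 21111090 such S), let X_S = 1 if S induces a K_5 (all C(5, 2) = 10 edges present). Then P(X_S = 1) = (1/2)^10 = 1/1024. By linearity of expectation, E[# K_5] = C(78, 5) · (1/2)^10 = 21111090 / 1024 = 10555545/512 ≈ 20616.298828.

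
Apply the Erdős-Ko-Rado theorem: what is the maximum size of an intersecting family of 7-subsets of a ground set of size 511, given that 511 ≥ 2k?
max |F| = C(510, 6) = 23728431347335

Erdős-Ko-Rado (1961): when n ≥ 2k, max |F| = C(n−1, k−1). The bound is attained by the star {A : i ∈ A} for any fixed i ∈ [n]. Here C(511−1, 7−1) = C(510, 6) = 23728431347335.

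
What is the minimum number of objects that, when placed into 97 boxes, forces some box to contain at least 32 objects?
n = (32 − 1)·97 + 1 = 3008

By the generalised pigeonhole principle, to guarantee some box contains ≥ r objects we need more than (r − 1) · k objects total. Threshold: n = (r − 1) · k + 1. With r = 32 and k = 97: n = 31 · 97 + 1 = 3007 + 1 = 3008. For n = 3007 = 31 · 97, we can put exactly 31 objects in every box, avoiding 32 in any single one — so 3008 is tight.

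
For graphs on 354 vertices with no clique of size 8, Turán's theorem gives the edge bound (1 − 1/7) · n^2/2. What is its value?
Turán density bound = (6/7) · 354^2/2 = 375948/7 ≈ 53706.8571

Turán's theorem: ex(n, K_{r+1}) is achieved by the complete r-partite Turán graph T(n, r) with parts as balanced as possible, and is at most (1 − 1/r) · n^2/2. For r = 7, n = 354: the density bound is (6/7) · 125316/2 = 375948/7 ≈ 53706.8571. The integer-valued extremum is e(T(354, 7)) = 53706, which is strictly less than the density bound 375948/7 since 7 ∤ 354 (the parts of T(354, 7) cannot all be equal).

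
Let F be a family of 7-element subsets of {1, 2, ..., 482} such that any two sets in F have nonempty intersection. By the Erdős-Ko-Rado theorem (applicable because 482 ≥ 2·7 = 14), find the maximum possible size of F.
max |F| = C(481, 6) = 16670267127696

Erdős-Ko-Rado (1961): when n ≥ 2k, max |F| = C(n−1, k−1). The bound is attained by the star {A : i ∈ A} for any fixed i ∈ [n]. Here C(482−1, 7−1) = C(481, 6) = 16670267127696.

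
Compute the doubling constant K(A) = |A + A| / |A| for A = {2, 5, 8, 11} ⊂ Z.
K = |A + A| / |A| = 7/4

Enumerate A + A = {a + b : a, b ∈ A}. With |A| = 4, there are |A|^2 = 16 ordered sum pairs; collecting distinct values, A + A = {4, 7, 10, 13, 16, 19, 22}, so |A + A| = 7. Thus K = 7/4. Here |A + A| = 2|A| − 1 = 7, the minimum possible — so K = 7/4 is minimal, which holds iff A is an arithmetic progression.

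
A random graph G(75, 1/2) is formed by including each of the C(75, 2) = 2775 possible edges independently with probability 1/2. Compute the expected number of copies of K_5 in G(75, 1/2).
E[# K_5] = C(75, 5) · (1/2)^C(5, 2) = 17259390 / 2^10 = 8629695/512 ≈ 16854.873047

For each 5-subset S of vertices (there are C(75, 5) = 17259390 such S), let X_S = 1 if S induces a K_5 (all C(5, 2) = 10 edges present). Then P(X_S = 1) = (1/2)^10 = 1/1024. By linearity of expectation, E[# K_5] = C(75, 5) · (1/2)^10 = 17259390 / 1024 = 8629695/512 ≈ 16854.873047.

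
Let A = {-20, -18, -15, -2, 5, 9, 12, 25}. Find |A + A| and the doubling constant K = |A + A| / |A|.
K = |A + A| / |A| = 32/8 = 4

Enumerate A + A = {a + b : a, b ∈ A}. With |A| = 8, there are |A|^2 = 64 ordered sum pairs; collecting distinct values, A + A = {-40, -38, -36, -35, -33, -30, -22, -20, -17, -15, -13, -11, -10, -9, -8, -6, -4, -3, 3, 5, 7, 10, 14, 17, 18, 21, 23, 24, 30, 34, 37, 50}, so |A + A| = 32. Thus K = 32/8 = 4. For comparison, the minimum possible |A + A| over all 8-element sets is 2·8 − 1 = 15 (so min K = 15/8), attained only by arithmetic progressions.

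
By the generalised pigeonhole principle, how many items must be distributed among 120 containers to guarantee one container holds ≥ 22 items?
n = (22 − 1)·120 + 1 = 2521

By the generalised pigeonhole principle, to guarantee some box contains ≥ r objects we need more than (r − 1) · k objects total. Threshold: n = (r − 1) · k + 1. With r = 22 and k = 120: n = 21 · 120 + 1 = 2520 + 1 = 2521. For n = 2520 = 21 · 120, we can put exactly 21 objects in every box, avoiding 22 in any single one — so 2521 is tight.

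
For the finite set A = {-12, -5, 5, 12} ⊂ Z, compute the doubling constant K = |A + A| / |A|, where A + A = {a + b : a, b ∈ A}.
K = |A + A| / |A| = 9/4

Enumerate A + A = {a + b : a, b ∈ A}. With |A| = 4, there are |A|^2 = 16 ordered sum pairs; collecting distinct values, A + A = {-24, -17, -10, -7, 0, 7, 10, 17, 24}, so |A + A| = 9. Thus K = 9/4. For comparison, the minimum possible |A + A| over all 4-element sets is 2·4 − 1 = 7 (so min K = 7/4), attained only by arithmetic progressions.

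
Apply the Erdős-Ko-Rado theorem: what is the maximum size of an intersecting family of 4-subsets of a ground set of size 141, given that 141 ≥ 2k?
max |F| = C(140, 3) = 447580

Erdős-Ko-Rado (1961): when n ≥ 2k, max |F| = C(n−1, k−1). The bound is attained by the star {A : i ∈ A} for any fixed i ∈ [n]. Here C(141−1, 4−1) = C(140, 3) = 447580.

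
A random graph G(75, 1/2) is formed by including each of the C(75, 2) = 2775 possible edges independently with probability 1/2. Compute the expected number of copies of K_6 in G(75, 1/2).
E[# K_6] = C(75, 6) · (1/2)^C(6, 2) = 201359550 / 2^15 = 100679775/16384 ≈ 6145.005798

For each 6-subset S of vertices (there are C(75, 6) = 201359550 such S), let X_S = 1 if S induces a K_6 (all C(6, 2) = 15 edges present). Then P(X_S = 1) = (1/2)^15 = 1/32768. By linearity of expectation, E[# K_6] = C(75, 6) · (1/2)^15 = 201359550 / 32768 = 100679775/16384 ≈ 6145.005798.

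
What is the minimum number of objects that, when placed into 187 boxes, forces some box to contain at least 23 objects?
n = (23 − 1)·187 + 1 = 4115

By the generalised pigeonhole principle, to guarantee some box contains ≥ r objects we need more than (r − 1) · k objects total. Threshold: n = (r − 1) · k + 1. With r = 23 and k = 187: n = 22 · 187 + 1 = 4114 + 1 = 4115. For n = 4114 = 22 · 187, we can put exactly 22 objects in every box, avoiding 23 in any single one — so 4115 is tight.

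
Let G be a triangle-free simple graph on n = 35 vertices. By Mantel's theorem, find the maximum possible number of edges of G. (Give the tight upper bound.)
ex(35, K_3) = ⌊35^2/4⌋ = 306

Mantel (1907): a triangle-free graph on n vertices has at most ⌊n^2/4⌋ edges, with equality for the complete bipartite graph K_{⌊n/2⌋, ⌈n/2⌉}. For n = 35: ⌊35^2/4⌋ = ⌊1225/4⌋ = 306. The extremal graph is K_{17, 18}, which has 17·18 = 306 edges.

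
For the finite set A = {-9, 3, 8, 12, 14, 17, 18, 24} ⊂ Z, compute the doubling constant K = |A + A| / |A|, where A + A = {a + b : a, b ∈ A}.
K = |A + A| / |A| = 31/8

Enumerate A + A = {a + b : a, b ∈ A}. With |A| = 8, there are |A|^2 = 64 ordered sum pairs; collecting distinct values, A + A = {-18, -6, -1, 3, 5, 6, 8, 9, 11, 15, 16, 17, 20, 21, 22, 24, 25, 26, 27, 28, 29, 30, 31, 32, 34, 35, 36, 38, 41, 42, 48}, so |A + A| = 31. Thus K = 31/8. For comparison, the minimum possible |A + A| over all 8-element sets is 2·8 − 1 = 15 (so min K = 15/8), attained only by arithmetic progressions.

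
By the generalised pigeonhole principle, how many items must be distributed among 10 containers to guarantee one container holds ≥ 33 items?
n = (33 − 1)·10 + 1 = 321

By the generalised pigeonhole principle, to guarantee some box contains ≥ r objects we need more than (r − 1) · k objects total. Threshold: n = (r − 1) · k + 1. With r = 33 and k = 10: n = 32 · 10 + 1 = 320 + 1 = 321. For n = 320 = 32 · 10, we can put exactly 32 objects in every box, avoiding 33 in any single one — so 321 is tight.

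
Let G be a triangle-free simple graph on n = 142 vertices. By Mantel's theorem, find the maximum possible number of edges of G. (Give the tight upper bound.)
ex(142, K_3) = ⌊142^2/4⌋ = 5041

Mantel (1907): a triangle-free graph on n vertices has at most ⌊n^2/4⌋ edges, with equality for the complete bipartite graph K_{⌊n/2⌋, ⌈n/2⌉}. For n = 142: ⌊142^2/4⌋ = ⌊20164/4⌋ = 5041. The extremal graph is K_{71, 71}, which has 71·71 = 5041 edges.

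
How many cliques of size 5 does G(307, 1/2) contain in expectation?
E[# K_5] = C(307, 5) · (1/2)^C(5, 2) = 21993513156 / 2^10 = 5498378289/256 ≈ 21478040.191406

For each 5-subset S of vertices (there are C(307, 5) = 21993513156 such S), let X_S = 1 if S induces a K_5 (all C(5, 2) = 10 edges present). Then P(X_S = 1) = (1/2)^10 = 1/1024. By linearity of expectation, E[# K_5] = C(307, 5) · (1/2)^10 = 21993513156 / 1024 = 5498378289/256 ≈ 21478040.191406.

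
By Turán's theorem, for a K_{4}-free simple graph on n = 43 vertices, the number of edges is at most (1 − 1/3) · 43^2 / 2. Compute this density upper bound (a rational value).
Turán density bound = (2/3) · 43^2/2 = 1849/3 ≈ 616.3333

Turán's theorem: ex(n, K_{r+1}) is achieved by the complete r-partite Turán graph T(n, r) with parts as balanced as possible, and is at most (1 − 1/r) · n^2/2. For r = 3, n = 43: the density bound is (2/3) · 1849/2 = 1849/3 ≈ 616.3333. The integer-valued extremum is e(T(43, 3)) = 616, which is strictly less than the density bound 1849/3 since 3 ∤ 43 (the parts of T(43, 3) cannot all be equal).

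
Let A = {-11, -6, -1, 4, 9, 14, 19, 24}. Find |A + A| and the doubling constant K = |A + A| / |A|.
K = |A + A| / |A| = 15/8

Enumerate A + A = {a + b : a, b ∈ A}. With |A| = 8, there are |A|^2 = 64 ordered sum pairs; collecting distinct values, A + A = {-22, -17, -12, -7, -2, 3, 8, 13, 18, 23, 28, 33, 38, 43, 48}, so |A + A| = 15. Thus K = 15/8. Here |A + A| = 2|A| − 1 = 15, the minimum possible — so K = 15/8 is minimal, which holds iff A is an arithmetic progression.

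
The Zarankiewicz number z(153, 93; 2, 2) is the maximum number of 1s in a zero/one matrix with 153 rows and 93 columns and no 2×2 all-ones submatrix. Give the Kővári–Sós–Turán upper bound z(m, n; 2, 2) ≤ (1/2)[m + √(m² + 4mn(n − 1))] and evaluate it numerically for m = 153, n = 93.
z(153, 93; 2, 2) ≤ (1/2)[153 + √(153² + 4·153·93·92)] = (1/2)[153 + √5259681] = 1223.1997

Kővári–Sós–Turán: let r_1, ..., r_153 be the row sums and z = Σ r_i the total number of 1s. Each pair of columns can share at most one row with both entries 1 (else a 2×2 all-ones block appears), so Σ_i C(r_i, 2) ≤ C(93, 2) = 4278. By convexity Σ_i C(r_i, 2) ≥ 153·C(z/153, 2) = z(z − 153)/(2·153), giving z² − 153z − 153·93·92 ≤ 0 and hence z ≤ (1/2)[153 + √(23409 + 4·1309068)] = (1/2)[153 + √5259681] ≈ (1/2)(153 + 2293.3994) = 1223.1997.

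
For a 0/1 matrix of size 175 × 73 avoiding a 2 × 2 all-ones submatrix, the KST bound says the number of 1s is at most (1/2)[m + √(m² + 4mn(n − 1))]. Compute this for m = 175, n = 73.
z(175, 73; 2, 2) ≤ (1/2)[175 + √(175² + 4·175·73·72)] = (1/2)[175 + √3709825] = 1050.5453

Kővári–Sós–Turán: let r_1, ..., r_175 be the row sums and z = Σ r_i the total number of 1s. Each pair of columns can share at most one row with both entries 1 (else a 2×2 all-ones block appears), so Σ_i C(r_i, 2) ≤ C(73, 2) = 2628. By convexity Σ_i C(r_i, 2) ≥ 175·C(z/175, 2) = z(z − 175)/(2·175), giving z² − 175z − 175·73·72 ≤ 0 and hence z ≤ (1/2)[175 + √(30625 + 4·919800)] = (1/2)[175 + √3709825] ≈ (1/2)(175 + 1926.0906) = 1050.5453.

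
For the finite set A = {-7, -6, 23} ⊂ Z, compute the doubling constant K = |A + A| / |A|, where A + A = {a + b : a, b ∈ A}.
K = |A + A| / |A| = 6/3 = 2

Enumerate A + A = {a + b : a, b ∈ A}. With |A| = 3, there are |A|^2 = 9 ordered sum pairs; collecting distinct values, A + A = {-14, -13, -12, 16, 17, 46}, so |A + A| = 6. Thus K = 6/3 = 2. For comparison, the minimum possible |A + A| over all 3-element sets is 2·3 − 1 = 5 (so min K = 5/3), attained only by arithmetic progressions.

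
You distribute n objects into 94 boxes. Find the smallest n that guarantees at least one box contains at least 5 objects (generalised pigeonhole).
n = (5 − 1)·94 + 1 = 377

By the generalised pigeonhole principle, to guarantee some box contains ≥ r objects we need more than (r − 1) · k objects total. Threshold: n = (r − 1) · k + 1. With r = 5 and k = 94: n = 4 · 94 + 1 = 376 + 1 = 377. For n = 376 = 4 · 94, we can put exactly 4 objects in every box, avoiding 5 in any single one — so 377 is tight.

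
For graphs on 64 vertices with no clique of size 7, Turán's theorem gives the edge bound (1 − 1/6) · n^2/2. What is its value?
Turán density bound = (5/6) · 64^2/2 = 5120/3 ≈ 1706.6667

Turán's theorem: ex(n, K_{r+1}) is achieved by the complete r-partite Turán graph T(n, r) with parts as balanced as possible, and is at most (1 − 1/r) · n^2/2. For r = 6, n = 64: the density bound is (5/6) · 4096/2 = 5120/3 ≈ 1706.6667. The integer-valued extremum is e(T(64, 6)) = 1706, which is strictly less than the density bound 5120/3 since 6 ∤ 64 (the parts of T(64, 6) cannot all be equal).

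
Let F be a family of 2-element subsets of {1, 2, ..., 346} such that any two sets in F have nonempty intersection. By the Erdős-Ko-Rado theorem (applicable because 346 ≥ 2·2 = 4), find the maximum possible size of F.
max |F| = C(345, 1) = 345

Erdős-Ko-Rado (1961): when n ≥ 2k, max |F| = C(n−1, k−1). The bound is attained by the star {A : i ∈ A} for any fixed i ∈ [n]. Here C(346−1, 2−1) = C(345, 1) = 345.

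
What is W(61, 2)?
W(61, 2) = 61 + 1 = 62

A 2-term AP is any pair of integers, so a monochromatic 2-AP exists iff some colour is used at least twice. With 61 colours, the colouring i ↦ i on {1, ..., 61} uses each colour once, avoiding any monochromatic pair, so W(61, 2) > 61. For {1, ..., 62}, pigeonhole forces two integers of the same colour, which form a monochromatic 2-AP. Hence W(61, 2) = 62.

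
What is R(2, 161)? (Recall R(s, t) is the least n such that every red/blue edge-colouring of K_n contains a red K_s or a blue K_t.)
R(2, 161) = 161

R(2, k) = k for all k ≥ 2: in a 2-colouring of K_k, either some edge is red (a red K_2) or all edges are blue (a blue K_k). And K_{160} coloured all-blue has no blue K_161, so R(2, 161) > 160. Hence R(2, 161) = 161.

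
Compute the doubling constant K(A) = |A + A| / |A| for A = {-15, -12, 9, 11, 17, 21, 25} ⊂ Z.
K = |A + A| / |A| = 26/7

Enumerate A + A = {a + b : a, b ∈ A}. With |A| = 7, there are |A|^2 = 49 ordered sum pairs; collecting distinct values, A + A = {-30, -27, -24, -6, -4, -3, -1, 2, 5, 6, 9, 10, 13, 18, 20, 22, 26, 28, 30, 32, 34, 36, 38, 42, 46, 50}, so |A + A| = 26. Thus K = 26/7. For comparison, the minimum possible |A + A| over all 7-element sets is 2·7 − 1 = 13 (so min K = 13/7), attained only by arithmetic progressions.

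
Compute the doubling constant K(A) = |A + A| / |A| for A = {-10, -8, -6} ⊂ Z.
K = |A + A| / |A| = 5/3

Enumerate A + A = {a + b : a, b ∈ A}. With |A| = 3, there are |A|^2 = 9 ordered sum pairs; collecting distinct values, A + A = {-20, -18, -16, -14, -12}, so |A + A| = 5. Thus K = 5/3. Here |A + A| = 2|A| − 1 = 5, the minimum possible — so K = 5/3 is minimal, which holds iff A is an arithmetic progression.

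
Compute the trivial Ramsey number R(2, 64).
R(2, 64) = 64

R(2, k) = k for all k ≥ 2: in a 2-colouring of K_k, either some edge is red (a red K_2) or all edges are blue (a blue K_k). And K_{63} coloured all-blue has no blue K_64, so R(2, 64) > 63. Hence R(2, 64) = 64.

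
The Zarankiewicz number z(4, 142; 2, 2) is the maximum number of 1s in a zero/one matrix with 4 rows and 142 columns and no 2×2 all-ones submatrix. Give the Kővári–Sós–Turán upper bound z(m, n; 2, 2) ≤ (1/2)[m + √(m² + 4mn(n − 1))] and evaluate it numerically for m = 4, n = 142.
z(4, 142; 2, 2) ≤ (1/2)[4 + √(4² + 4·4·142·141)] = (1/2)[4 + √320368] = 285.0053

Kővári–Sós–Turán: let r_1, ..., r_4 be the row sums and z = Σ r_i the total number of 1s. Each pair of columns can share at most one row with both entries 1 (else a 2×2 all-ones block appears), so Σ_i C(r_i, 2) ≤ C(142, 2) = 10011. By convexity Σ_i C(r_i, 2) ≥ 4·C(z/4, 2) = z(z − 4)/(2·4), giving z² − 4z − 4·142·141 ≤ 0 and hence z ≤ (1/2)[4 + √(16 + 4·80088)] = (1/2)[4 + √320368] ≈ (1/2)(4 + 566.0106) = 285.0053.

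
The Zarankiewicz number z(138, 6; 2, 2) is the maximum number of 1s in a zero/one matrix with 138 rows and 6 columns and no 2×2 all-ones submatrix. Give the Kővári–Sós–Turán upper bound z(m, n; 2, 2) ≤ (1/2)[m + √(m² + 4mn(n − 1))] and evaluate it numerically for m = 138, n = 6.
z(138, 6; 2, 2) ≤ (1/2)[138 + √(138² + 4·138·6·5)] = (1/2)[138 + √35604] = 163.3451

Kővári–Sós–Turán: let r_1, ..., r_138 be the row sums and z = Σ r_i the total number of 1s. Each pair of columns can share at most one row with both entries 1 (else a 2×2 all-ones block appears), so Σ_i C(r_i, 2) ≤ C(6, 2) = 15. By convexity Σ_i C(r_i, 2) ≥ 138·C(z/138, 2) = z(z − 138)/(2·138), giving z² − 138z − 138·6·5 ≤ 0 and hence z ≤ (1/2)[138 + √(19044 + 4·4140)] = (1/2)[138 + √35604] ≈ (1/2)(138 + 188.6902) = 163.3451.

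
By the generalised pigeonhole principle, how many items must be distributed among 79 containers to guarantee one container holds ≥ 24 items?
n = (24 − 1)·79 + 1 = 1818

By the generalised pigeonhole principle, to guarantee some box contains ≥ r objects we need more than (r − 1) · k objects total. Threshold: n = (r − 1) · k + 1. With r = 24 and k = 79: n = 23 · 79 + 1 = 1817 + 1 = 1818. For n = 1817 = 23 · 79, we can put exactly 23 objects in every box, avoiding 24 in any single one — so 1818 is tight.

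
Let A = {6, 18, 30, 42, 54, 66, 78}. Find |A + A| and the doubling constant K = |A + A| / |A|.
K = |A + A| / |A| = 13/7

Enumerate A + A = {a + b : a, b ∈ A}. With |A| = 7, there are |A|^2 = 49 ordered sum pairs; collecting distinct values, A + A = {12, 24, 36, 48, 60, 72, 84, 96, 108, 120, 132, 144, 156}, so |A + A| = 13. Thus K = 13/7. Here |A + A| = 2|A| − 1 = 13, the minimum possible — so K = 13/7 is minimal, which holds iff A is an arithmetic progression.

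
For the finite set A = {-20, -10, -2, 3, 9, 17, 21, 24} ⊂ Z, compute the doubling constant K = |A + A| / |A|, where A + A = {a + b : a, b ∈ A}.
K = |A + A| / |A| = 34/8 = 17/4

Enumerate A + A = {a + b : a, b ∈ A}. With |A| = 8, there are |A|^2 = 64 ordered sum pairs; collecting distinct values, A + A = {-40, -30, -22, -20, -17, -12, -11, -7, -4, -3, -1, 1, 4, 6, 7, 11, 12, 14, 15, 18, 19, 20, 22, 24, 26, 27, 30, 33, 34, 38, 41, 42, 45, 48}, so |A + A| = 34. Thus K = 34/8 = 17/4. For comparison, the minimum possible |A + A| over all 8-element sets is 2·8 − 1 = 15 (so min K = 15/8), attained only by arithmetic progressions.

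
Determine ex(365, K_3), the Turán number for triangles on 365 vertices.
ex(365, K_3) = ⌊365^2/4⌋ = 33306

Mantel (1907): a triangle-free graph on n vertices has at most ⌊n^2/4⌋ edges, with equality for the complete bipartite graph K_{⌊n/2⌋, ⌈n/2⌉}. For n = 365: ⌊365^2/4⌋ = ⌊133225/4⌋ = 33306. The extremal graph is K_{182, 183}, which has 182·183 = 33306 edges.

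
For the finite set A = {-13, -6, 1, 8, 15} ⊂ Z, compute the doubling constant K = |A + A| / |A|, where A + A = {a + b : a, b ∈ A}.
K = |A + A| / |A| = 9/5

Enumerate A + A = {a + b : a, b ∈ A}. With |A| = 5, there are |A|^2 = 25 ordered sum pairs; collecting distinct values, A + A = {-26, -19, -12, -5, 2, 9, 16, 23, 30}, so |A + A| = 9. Thus K = 9/5. Here |A + A| = 2|A| − 1 = 9, the minimum possible — so K = 9/5 is minimal, which holds iff A is an arithmetic progression.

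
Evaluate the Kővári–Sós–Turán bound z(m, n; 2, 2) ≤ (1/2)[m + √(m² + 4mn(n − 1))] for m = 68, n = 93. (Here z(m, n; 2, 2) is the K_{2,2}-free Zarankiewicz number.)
z(68, 93; 2, 2) ≤ (1/2)[68 + √(68² + 4·68·93·92)] = (1/2)[68 + √2331856] = 797.5208

Kővári–Sós–Turán: let r_1, ..., r_68 be the row sums and z = Σ r_i the total number of 1s. Each pair of columns can share at most one row with both entries 1 (else a 2×2 all-ones block appears), so Σ_i C(r_i, 2) ≤ C(93, 2) = 4278. By convexity Σ_i C(r_i, 2) ≥ 68·C(z/68, 2) = z(z − 68)/(2·68), giving z² − 68z − 68·93·92 ≤ 0 and hence z ≤ (1/2)[68 + √(4624 + 4·581808)] = (1/2)[68 + √2331856] ≈ (1/2)(68 + 1527.0416) = 797.5208.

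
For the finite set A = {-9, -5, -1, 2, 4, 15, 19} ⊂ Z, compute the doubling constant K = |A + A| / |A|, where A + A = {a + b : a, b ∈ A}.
K = |A + A| / |A| = 24/7

Enumerate A + A = {a + b : a, b ∈ A}. With |A| = 7, there are |A|^2 = 49 ordered sum pairs; collecting distinct values, A + A = {-18, -14, -10, -7, -6, -5, -3, -2, -1, 1, 3, 4, 6, 8, 10, 14, 17, 18, 19, 21, 23, 30, 34, 38}, so |A + A| = 24. Thus K = 24/7. For comparison, the minimum possible |A + A| over all 7-element sets is 2·7 − 1 = 13 (so min K = 13/7), attained only by arithmetic progressions.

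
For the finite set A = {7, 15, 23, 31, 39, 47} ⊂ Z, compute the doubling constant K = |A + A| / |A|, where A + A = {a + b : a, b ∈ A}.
K = |A + A| / |A| = 11/6

Enumerate A + A = {a + b : a, b ∈ A}. With |A| = 6, there are |A|^2 = 36 ordered sum pairs; collecting distinct values, A + A = {14, 22, 30, 38, 46, 54, 62, 70, 78, 86, 94}, so |A + A| = 11. Thus K = 11/6. Here |A + A| = 2|A| − 1 = 11, the minimum possible — so K = 11/6 is minimal, which holds iff A is an arithmetic progression.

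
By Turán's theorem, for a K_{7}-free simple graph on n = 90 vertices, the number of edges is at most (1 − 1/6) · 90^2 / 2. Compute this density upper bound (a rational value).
Turán density bound = (5/6) · 90^2/2 = 3375

Turán's theorem: ex(n, K_{r+1}) is achieved by the complete r-partite Turán graph T(n, r) with parts as balanced as possible, and is at most (1 − 1/r) · n^2/2. For r = 6, n = 90: the density bound is (5/6) · 8100/2 = 3375. Since 6 ∣ 90, the Turán graph T(90, 6) has parts of equal size 15, and its edge count e(T(90, 6)) = 3375 attains the density bound exactly.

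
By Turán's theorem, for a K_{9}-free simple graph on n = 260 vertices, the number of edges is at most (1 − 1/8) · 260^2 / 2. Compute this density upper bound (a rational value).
Turán density bound = (7/8) · 260^2/2 = 29575

Turán's theorem: ex(n, K_{r+1}) is achieved by the complete r-partite Turán graph T(n, r) with parts as balanced as possible, and is at most (1 − 1/r) · n^2/2. For r = 8, n = 260: the density bound is (7/8) · 67600/2 = 29575. The integer-valued extremum is e(T(260, 8)) = 29574, which is strictly less than the density bound 29575 since 8 ∤ 260 (the parts of T(260, 8) cannot all be equal).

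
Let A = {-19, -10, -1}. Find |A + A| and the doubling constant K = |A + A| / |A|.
K = |A + A| / |A| = 5/3

Enumerate A + A = {a + b : a, b ∈ A}. With |A| = 3, there are |A|^2 = 9 ordered sum pairs; collecting distinct values, A + A = {-38, -29, -20, -11, -2}, so |A + A| = 5. Thus K = 5/3. Here |A + A| = 2|A| − 1 = 5, the minimum possible — so K = 5/3 is minimal, which holds iff A is an arithmetic progression.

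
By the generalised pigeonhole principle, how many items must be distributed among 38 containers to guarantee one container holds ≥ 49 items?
n = (49 − 1)·38 + 1 = 1825

By the generalised pigeonhole principle, to guarantee some box contains ≥ r objects we need more than (r − 1) · k objects total. Threshold: n = (r − 1) · k + 1. With r = 49 and k = 38: n = 48 · 38 + 1 = 1824 + 1 = 1825. For n = 1824 = 48 · 38, we can put exactly 48 objects in every box, avoiding 49 in any single one — so 1825 is tight.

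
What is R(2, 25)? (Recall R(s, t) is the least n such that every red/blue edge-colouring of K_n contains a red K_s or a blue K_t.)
R(2, 25) = 25

R(2, k) = k for all k ≥ 2: in a 2-colouring of K_k, either some edge is red (a red K_2) or all edges are blue (a blue K_k). And K_{24} coloured all-blue has no blue K_25, so R(2, 25) > 24. Hence R(2, 25) = 25.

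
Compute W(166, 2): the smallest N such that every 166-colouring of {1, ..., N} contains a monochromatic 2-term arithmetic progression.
W(166, 2) = 166 + 1 = 167

A 2-term AP is any pair of integers, so a monochromatic 2-AP exists iff some colour is used at least twice. With 166 colours, the colouring i ↦ i on {1, ..., 166} uses each colour once, avoiding any monochromatic pair, so W(166, 2) > 166. For {1, ..., 167}, pigeonhole forces two integers of the same colour, which form a monochromatic 2-AP. Hence W(166, 2) = 167.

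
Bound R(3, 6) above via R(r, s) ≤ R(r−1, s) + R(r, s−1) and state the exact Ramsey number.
R(3, 6) ≤ R(2, 6) + R(3, 5) = 6 + 14 = 20; exact value R(3, 6) = 18.

The Erdős–Szekeres recurrence R(r, s) ≤ R(r−1, s) + R(r, s−1) applied to (r, s) = (3, 6) gives
  R(3, 6) ≤ R(2, 6) + R(3, 5) = 6 + 14 = 20.
(Recall R(2, k) = k and R is symmetric.) The recurrence is not tight here (it gives 20, but the exact value is R(3, 6) = 18); the tight upper bound requires a sharper argument than the simple recurrence, combined with a lower-bound construction on K_{17}.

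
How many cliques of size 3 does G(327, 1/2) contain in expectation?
E[# K_3] = C(327, 3) · (1/2)^C(3, 2) = 5774275 / 2^3 = 721784.375

For each 3-subset S of vertices (there are C(327, 3) = 5774275 such S), let X_S = 1 if S induces a K_3 (all C(3, 2) = 3 edges present). Then P(X_S = 1) = (1/2)^3 = 1/8. By linearity of expectation, E[# K_3] = C(327, 3) · (1/2)^3 = 5774275 / 8 = 721784.375.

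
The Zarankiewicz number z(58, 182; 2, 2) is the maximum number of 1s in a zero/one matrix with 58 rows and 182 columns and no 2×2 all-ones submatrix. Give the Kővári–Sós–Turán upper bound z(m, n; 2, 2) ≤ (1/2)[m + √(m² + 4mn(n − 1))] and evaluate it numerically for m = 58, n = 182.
z(58, 182; 2, 2) ≤ (1/2)[58 + √(58² + 4·58·182·181)] = (1/2)[58 + √7645908] = 1411.5618

Kővári–Sós–Turán: let r_1, ..., r_58 be the row sums and z = Σ r_i the total number of 1s. Each pair of columns can share at most one row with both entries 1 (else a 2×2 all-ones block appears), so Σ_i C(r_i, 2) ≤ C(182, 2) = 16471. By convexity Σ_i C(r_i, 2) ≥ 58·C(z/58, 2) = z(z − 58)/(2·58), giving z² − 58z − 58·182·181 ≤ 0 and hence z ≤ (1/2)[58 + √(3364 + 4·1910636)] = (1/2)[58 + √7645908] ≈ (1/2)(58 + 2765.1235) = 1411.5618.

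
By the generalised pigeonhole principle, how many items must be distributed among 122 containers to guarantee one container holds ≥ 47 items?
n = (47 − 1)·122 + 1 = 5613

By the generalised pigeonhole principle, to guarantee some box contains ≥ r objects we need more than (r − 1) · k objects total. Threshold: n = (r − 1) · k + 1. With r = 47 and k = 122: n = 46 · 122 + 1 = 5612 + 1 = 5613. For n = 5612 = 46 · 122, we can put exactly 46 objects in every box, avoiding 47 in any single one — so 5613 is tight.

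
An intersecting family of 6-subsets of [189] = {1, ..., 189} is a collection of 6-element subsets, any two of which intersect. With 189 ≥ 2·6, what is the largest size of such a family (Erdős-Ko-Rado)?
max |F| = C(188, 5) = 1854900872

Erdős-Ko-Rado (1961): when n ≥ 2k, max |F| = C(n−1, k−1). The bound is attained by the star {A : i ∈ A} for any fixed i ∈ [n]. Here C(189−1, 6−1) = C(188, 5) = 1854900872.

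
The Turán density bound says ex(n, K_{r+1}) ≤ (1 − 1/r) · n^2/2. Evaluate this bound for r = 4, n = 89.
Turán density bound = (3/4) · 89^2/2 = 23763/8 ≈ 2970.375

Turán's theorem: ex(n, K_{r+1}) is achieved by the complete r-partite Turán graph T(n, r) with parts as balanced as possible, and is at most (1 − 1/r) · n^2/2. For r = 4, n = 89: the density bound is (3/4) · 7921/2 = 23763/8 ≈ 2970.375. The integer-valued extremum is e(T(89, 4)) = 2970, which is strictly less than the density bound 23763/8 since 4 ∤ 89 (the parts of T(89, 4) cannot all be equal).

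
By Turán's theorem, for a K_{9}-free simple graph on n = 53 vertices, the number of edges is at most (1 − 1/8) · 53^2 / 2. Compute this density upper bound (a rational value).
Turán density bound = (7/8) · 53^2/2 = 19663/16 ≈ 1228.9375

Turán's theorem: ex(n, K_{r+1}) is achieved by the complete r-partite Turán graph T(n, r) with parts as balanced as possible, and is at most (1 − 1/r) · n^2/2. For r = 8, n = 53: the density bound is (7/8) · 2809/2 = 19663/16 ≈ 1228.9375. The integer-valued extremum is e(T(53, 8)) = 1228, which is strictly less than the density bound 19663/16 since 8 ∤ 53 (the parts of T(53, 8) cannot all be equal).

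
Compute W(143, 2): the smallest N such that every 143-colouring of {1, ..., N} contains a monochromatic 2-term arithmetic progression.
W(143, 2) = 143 + 1 = 144

A 2-term AP is any pair of integers, so a monochromatic 2-AP exists iff some colour is used at least twice. With 143 colours, the colouring i ↦ i on {1, ..., 143} uses each colour once, avoiding any monochromatic pair, so W(143, 2) > 143. For {1, ..., 144}, pigeonhole forces two integers of the same colour, which form a monochromatic 2-AP. Hence W(143, 2) = 144.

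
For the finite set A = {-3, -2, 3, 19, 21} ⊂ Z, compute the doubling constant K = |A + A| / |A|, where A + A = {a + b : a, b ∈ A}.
K = |A + A| / |A| = 15/5 = 3

Enumerate A + A = {a + b : a, b ∈ A}. With |A| = 5, there are |A|^2 = 25 ordered sum pairs; collecting distinct values, A + A = {-6, -5, -4, 0, 1, 6, 16, 17, 18, 19, 22, 24, 38, 40, 42}, so |A + A| = 15. Thus K = 15/5 = 3. For comparison, the minimum possible |A + A| over all 5-element sets is 2·5 − 1 = 9 (so min K = 9/5), attained only by arithmetic progressions.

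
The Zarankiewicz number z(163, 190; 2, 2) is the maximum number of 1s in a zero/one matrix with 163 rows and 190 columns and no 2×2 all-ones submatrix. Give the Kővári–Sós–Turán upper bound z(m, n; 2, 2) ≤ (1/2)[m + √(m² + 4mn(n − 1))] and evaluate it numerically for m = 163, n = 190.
z(163, 190; 2, 2) ≤ (1/2)[163 + √(163² + 4·163·190·189)] = (1/2)[163 + √23439889] = 2502.238

Kővári–Sós–Turán: let r_1, ..., r_163 be the row sums and z = Σ r_i the total number of 1s. Each pair of columns can share at most one row with both entries 1 (else a 2×2 all-ones block appears), so Σ_i C(r_i, 2) ≤ C(190, 2) = 17955. By convexity Σ_i C(r_i, 2) ≥ 163·C(z/163, 2) = z(z − 163)/(2·163), giving z² − 163z − 163·190·189 ≤ 0 and hence z ≤ (1/2)[163 + √(26569 + 4·5853330)] = (1/2)[163 + √23439889] ≈ (1/2)(163 + 4841.4759) = 2502.238.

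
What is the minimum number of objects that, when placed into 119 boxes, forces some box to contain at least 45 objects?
n = (45 − 1)·119 + 1 = 5237

By the generalised pigeonhole principle, to guarantee some box contains ≥ r objects we need more than (r − 1) · k objects total. Threshold: n = (r − 1) · k + 1. With r = 45 and k = 119: n = 44 · 119 + 1 = 5236 + 1 = 5237. For n = 5236 = 44 · 119, we can put exactly 44 objects in every box, avoiding 45 in any single one — so 5237 is tight.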